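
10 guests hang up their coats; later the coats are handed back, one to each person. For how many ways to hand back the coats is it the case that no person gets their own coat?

1334961

!10 = 10! · Σ_{k=0}^{10} (-1)^k/k!
= 10! - 10!/1! + 10!/2! - 10!/3! + 10!/4! - 10!/5! + 10!/6! - 10!/7! + 10!/8! - 10!/9! + 10!/10!
= 3628800 - 3628800 + 1814400 - 604800 + 151200 - 30240 + 5040 - 720 + 90 - 10 + 1
= 1334961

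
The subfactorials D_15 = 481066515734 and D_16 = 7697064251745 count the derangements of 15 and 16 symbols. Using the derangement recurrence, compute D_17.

D_17 = (17-1)·(D_16 + D_15) = 16·(7697064251745 + 481066515734) = 16·8178130767479 = 130850092279664.

130850092279664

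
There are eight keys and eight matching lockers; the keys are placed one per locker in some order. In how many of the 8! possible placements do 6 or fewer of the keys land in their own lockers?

40319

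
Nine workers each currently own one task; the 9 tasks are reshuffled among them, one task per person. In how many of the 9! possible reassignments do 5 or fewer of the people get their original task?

362675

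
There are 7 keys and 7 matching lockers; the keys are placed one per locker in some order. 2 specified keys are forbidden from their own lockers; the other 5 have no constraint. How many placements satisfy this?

3720

Inclusion-exclusion on the 2 forbidden self-matches:
Σ_{j=0}^{2} (-1)^j C(2,j)(7-j)!
= C(2,0)·7! - C(2,1)·6! + C(2,2)·5!
= 5040 - 1440 + 120
= 3720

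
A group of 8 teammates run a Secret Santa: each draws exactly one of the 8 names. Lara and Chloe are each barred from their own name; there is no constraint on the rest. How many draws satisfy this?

30960

Let A_j be the event that the j-th constrained one is fixed. By inclusion-exclusion over the 2 events:
Σ_{j=0}^{2} (-1)^j C(2,j)(8-j)!
= C(2,0)·8! - C(2,1)·7! + C(2,2)·6!
= 40320 - 10080 + 720
= 30960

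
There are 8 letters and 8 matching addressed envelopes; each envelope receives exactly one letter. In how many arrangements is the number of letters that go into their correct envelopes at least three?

Sum C(8,i)·!(8-i) for i = 3..8:
  i=3: C(8,3)·!5 = 56·44 = 2464
  i=4: C(8,4)·!4 = 70·9 = 630
  i=5: C(8,5)·!3 = 56·2 = 112
  i=6: C(8,6)·!2 = 28·1 = 28
  i=7: C(8,7)·!1 = 8·0 = 0
  i=8: C(8,8)·!0 = 1·1 = 1
Total = 3235.

3235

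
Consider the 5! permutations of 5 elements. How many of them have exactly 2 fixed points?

20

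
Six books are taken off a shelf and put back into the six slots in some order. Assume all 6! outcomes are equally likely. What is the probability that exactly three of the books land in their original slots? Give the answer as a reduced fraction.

1/18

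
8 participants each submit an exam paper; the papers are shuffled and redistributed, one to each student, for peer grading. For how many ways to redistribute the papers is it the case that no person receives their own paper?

14833

The number of derangements of 8 is !8 = Σ_{k=0}^{8} (-1)^k·8!/k!
= 8! - 8!/1! + 8!/2! - 8!/3! + 8!/4! - 8!/5! + 8!/6! - 8!/7! + 8!/8!
= 40320 - 40320 + 20160 - 6720 + 1680 - 336 + 56 - 8 + 1
= 14833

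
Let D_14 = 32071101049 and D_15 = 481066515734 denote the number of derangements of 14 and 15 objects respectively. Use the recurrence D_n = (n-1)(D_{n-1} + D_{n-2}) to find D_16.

D_16 = (16-1)·(D_15 + D_14) = 15·(481066515734 + 32071101049) = 15·513137616783 = 7697064251745.

7697064251745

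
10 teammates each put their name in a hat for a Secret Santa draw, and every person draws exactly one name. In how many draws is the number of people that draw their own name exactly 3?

Choose which 3 of the 10 are fixed: C(10,3) = 120.
The remaining 7 must be deranged: !7 = 1854.
Total: 120 × 1854 = 222480.

222480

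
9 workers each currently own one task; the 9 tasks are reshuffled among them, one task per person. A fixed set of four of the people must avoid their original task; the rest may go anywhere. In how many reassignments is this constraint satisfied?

Inclusion-exclusion on the 4 forbidden self-matches:
Σ_{j=0}^{4} (-1)^j C(4,j)(9-j)!
= C(4,0)·9! - C(4,1)·8! + C(4,2)·7! - C(4,3)·6! + C(4,4)·5!
= 362880 - 161280 + 30240 - 2880 + 120
= 229080

229080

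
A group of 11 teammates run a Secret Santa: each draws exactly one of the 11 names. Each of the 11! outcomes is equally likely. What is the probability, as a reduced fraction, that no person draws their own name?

1468457/3991680

Favorable outcomes: !11 = 14684570.
Total outcomes: 11! = 39916800.
Probability = 14684570/39916800 = 1468457/3991680.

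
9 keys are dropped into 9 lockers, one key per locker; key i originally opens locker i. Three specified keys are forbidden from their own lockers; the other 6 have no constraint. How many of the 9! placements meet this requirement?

Let A_j be the event that the j-th constrained one is fixed. By inclusion-exclusion over the 3 events:
Σ_{j=0}^{3} (-1)^j C(3,j)(9-j)!
= C(3,0)·9! - C(3,1)·8! + C(3,2)·7! - C(3,3)·6!
= 362880 - 120960 + 15120 - 720
= 256320

256320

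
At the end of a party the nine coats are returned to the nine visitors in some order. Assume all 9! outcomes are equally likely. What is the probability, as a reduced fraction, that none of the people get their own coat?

Favorable outcomes: !9 = 133496.
Total outcomes: 9! = 362880.
Probability = 133496/362880 = 16687/45360.

16687/45360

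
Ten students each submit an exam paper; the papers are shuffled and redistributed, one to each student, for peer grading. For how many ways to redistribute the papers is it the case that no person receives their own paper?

!10 = 10! · Σ_{k=0}^{10} (-1)^k/k!
= 10! - 10!/1! + 10!/2! - 10!/3! + 10!/4! - 10!/5! + 10!/6! - 10!/7! + 10!/8! - 10!/9! + 10!/10!
= 3628800 - 3628800 + 1814400 - 604800 + 151200 - 30240 + 5040 - 720 + 90 - 10 + 1
= 1334961

1334961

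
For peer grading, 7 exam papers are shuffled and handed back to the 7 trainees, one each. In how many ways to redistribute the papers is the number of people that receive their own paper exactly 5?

Pick the 5 fixed positions: C(7,5) = 21 ways.
The remaining 2 must be deranged: !2 = 1.
Total: 21 × 1 = 21.

21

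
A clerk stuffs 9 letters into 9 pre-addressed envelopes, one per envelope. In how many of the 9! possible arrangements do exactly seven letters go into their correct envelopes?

36

Choose which 7 of the 9 are fixed: C(9,7) = 36.
The remaining 2 must be deranged: !2 = 1.
Total: 36 × 1 = 36.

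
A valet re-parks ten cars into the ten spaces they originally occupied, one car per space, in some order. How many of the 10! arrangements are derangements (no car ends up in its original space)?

Recurrence: !10 = 10·!9 + (-1)^10.
!10 = 10·133496 + 1 = 1334961

1334961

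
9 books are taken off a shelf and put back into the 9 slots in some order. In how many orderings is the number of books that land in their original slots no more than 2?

333737

Sum C(9,i)·!(9-i) for i = 0..2:
  i=0: C(9,0)·!9 = 1·133496 = 133496
  i=1: C(9,1)·!8 = 9·14833 = 133497
  i=2: C(9,2)·!7 = 36·1854 = 66744
Total = 333737.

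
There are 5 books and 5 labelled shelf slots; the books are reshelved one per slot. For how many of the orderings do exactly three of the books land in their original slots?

10

Pick the 3 fixed positions: C(5,3) = 10 ways.
The other 2 form a derangement: !2 = 1.
Total: 10 × 1 = 10.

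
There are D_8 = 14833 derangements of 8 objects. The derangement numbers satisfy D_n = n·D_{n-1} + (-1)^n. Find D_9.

133496

D_9 = 9·14833 - 1 = 133496.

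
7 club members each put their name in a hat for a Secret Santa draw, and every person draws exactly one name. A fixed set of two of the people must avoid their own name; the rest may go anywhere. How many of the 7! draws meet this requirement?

3720

Inclusion-exclusion on the 2 forbidden self-matches:
Σ_{j=0}^{2} (-1)^j C(2,j)(7-j)!
= C(2,0)·7! - C(2,1)·6! + C(2,2)·5!
= 5040 - 1440 + 120
= 3720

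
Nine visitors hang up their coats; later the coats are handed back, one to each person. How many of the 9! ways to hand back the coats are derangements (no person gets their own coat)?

!9 = 9! · Σ_{k=0}^{9} (-1)^k/k!
= 9! - 9!/1! + 9!/2! - 9!/3! + 9!/4! - 9!/5! + 9!/6! - 9!/7! + 9!/8! - 9!/9!
= 362880 - 362880 + 181440 - 60480 + 15120 - 3024 + 504 - 72 + 9 - 1
= 133496

133496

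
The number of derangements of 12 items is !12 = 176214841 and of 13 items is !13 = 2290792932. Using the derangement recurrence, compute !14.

32071101049

!14 = (14-1)·(!13 + !12) = 13·(2290792932 + 176214841) = 13·2467007773 = 32071101049.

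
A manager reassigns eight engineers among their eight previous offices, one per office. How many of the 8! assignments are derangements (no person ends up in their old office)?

The number of derangements of 8 is !8 = Σ_{k=0}^{8} (-1)^k·8!/k!
= 8! - 8!/1! + 8!/2! - 8!/3! + 8!/4! - 8!/5! + 8!/6! - 8!/7! + 8!/8!
= 40320 - 40320 + 20160 - 6720 + 1680 - 336 + 56 - 8 + 1
= 14833

14833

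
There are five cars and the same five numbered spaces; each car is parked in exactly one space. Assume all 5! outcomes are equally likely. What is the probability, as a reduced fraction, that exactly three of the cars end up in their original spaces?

Favorable outcomes: C(5,3)·!2 = 10·1 = 10.
Total outcomes: 5! = 120.
Probability = 10/120 = 1/12.

1/12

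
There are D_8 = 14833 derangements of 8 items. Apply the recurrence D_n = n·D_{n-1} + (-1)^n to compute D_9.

D_9 = 9·14833 - 1 = 133496.

133496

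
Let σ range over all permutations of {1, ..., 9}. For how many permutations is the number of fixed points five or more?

Sum C(9,i)·!(9-i) for i = 5..9:
  i=5: C(9,5)·!4 = 126·9 = 1134
  i=6: C(9,6)·!3 = 84·2 = 168
  i=7: C(9,7)·!2 = 36·1 = 36
  i=8: C(9,8)·!1 = 9·0 = 0
  i=9: C(9,9)·!0 = 1·1 = 1
Total = 1339.

1339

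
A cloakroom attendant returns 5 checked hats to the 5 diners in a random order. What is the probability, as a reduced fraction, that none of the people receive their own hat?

11/30

Favorable outcomes: !5 = 44.
Total outcomes: 5! = 120.
Probability = 44/120 = 11/30.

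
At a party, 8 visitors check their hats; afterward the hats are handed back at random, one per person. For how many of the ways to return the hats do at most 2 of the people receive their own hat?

Sum C(8,i)·!(8-i) for i = 0..2:
  i=0: C(8,0)·!8 = 1·14833 = 14833
  i=1: C(8,1)·!7 = 8·1854 = 14832
  i=2: C(8,2)·!6 = 28·265 = 7420
Total = 37085.

37085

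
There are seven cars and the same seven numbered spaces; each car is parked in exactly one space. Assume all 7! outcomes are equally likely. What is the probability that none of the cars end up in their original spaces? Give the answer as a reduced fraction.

Favorable outcomes: !7 = 1854.
Total outcomes: 7! = 5040.
Probability = 1854/5040 = 103/280.

103/280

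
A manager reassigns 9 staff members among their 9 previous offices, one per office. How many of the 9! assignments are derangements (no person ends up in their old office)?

Recurrence: !9 = 8·(!8 + !7).
!9 = 8·(14833 + 1854) = 8·16687 = 133496

133496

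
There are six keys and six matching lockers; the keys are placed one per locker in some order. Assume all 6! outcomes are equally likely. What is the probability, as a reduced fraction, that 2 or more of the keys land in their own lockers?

191/720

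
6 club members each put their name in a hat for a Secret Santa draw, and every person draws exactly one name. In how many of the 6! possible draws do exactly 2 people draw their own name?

135

Pick the 2 fixed positions: C(6,2) = 15 ways.
The remaining 4 must be deranged: !4 = 9.
Total: 15 × 9 = 135.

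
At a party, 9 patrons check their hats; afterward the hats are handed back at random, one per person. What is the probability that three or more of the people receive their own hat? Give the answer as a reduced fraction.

Favorable outcomes: Σ_{i≥3} C(9,i)·!(9-i) = 84·265 + 126·44 + 126·9 + 84·2 + 36·1 + 9·0 + 1·1 = 29143.
Total outcomes: 9! = 362880.
Probability = 29143/362880 = 29143/362880.

29143/362880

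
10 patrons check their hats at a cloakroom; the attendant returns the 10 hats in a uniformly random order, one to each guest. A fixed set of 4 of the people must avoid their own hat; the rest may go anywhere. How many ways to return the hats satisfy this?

2399760

Let A_j be the event that the j-th constrained one is fixed. By inclusion-exclusion over the 4 events:
Σ_{j=0}^{4} (-1)^j C(4,j)(10-j)!
= C(4,0)·10! - C(4,1)·9! + C(4,2)·8! - C(4,3)·7! + C(4,4)·6!
= 3628800 - 1451520 + 241920 - 20160 + 720
= 2399760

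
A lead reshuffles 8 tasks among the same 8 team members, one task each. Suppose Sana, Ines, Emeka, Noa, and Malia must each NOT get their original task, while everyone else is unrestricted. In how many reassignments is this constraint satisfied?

21234

Let A_j be the event that the j-th constrained one is fixed. By inclusion-exclusion over the 5 events:
Σ_{j=0}^{5} (-1)^j C(5,j)(8-j)!
= C(5,0)·8! - C(5,1)·7! + C(5,2)·6! - C(5,3)·5! + C(5,4)·4! - C(5,5)·3!
= 40320 - 25200 + 7200 - 1200 + 120 - 6
= 21234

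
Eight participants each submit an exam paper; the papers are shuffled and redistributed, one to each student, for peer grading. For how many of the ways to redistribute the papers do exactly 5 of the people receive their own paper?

Pick the 5 fixed positions: C(8,5) = 56 ways.
The other 3 form a derangement: !3 = 2.
Total: 56 × 2 = 112.

112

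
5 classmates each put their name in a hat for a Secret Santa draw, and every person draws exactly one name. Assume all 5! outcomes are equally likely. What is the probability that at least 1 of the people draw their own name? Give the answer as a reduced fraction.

19/30

Favorable outcomes: Σ_{i≥1} C(5,i)·!(5-i) = 5·9 + 10·2 + 10·1 + 5·0 + 1·1 = 76.
Total outcomes: 5! = 120.
Probability = 76/120 = 19/30.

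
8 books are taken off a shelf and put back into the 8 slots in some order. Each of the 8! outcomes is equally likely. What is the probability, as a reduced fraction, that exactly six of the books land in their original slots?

Favorable outcomes: C(8,6)·!2 = 28·1 = 28.
Total outcomes: 8! = 40320.
Probability = 28/40320 = 1/1440.

1/1440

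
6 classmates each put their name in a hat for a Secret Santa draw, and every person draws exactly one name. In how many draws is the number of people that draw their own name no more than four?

Sum C(6,i)·!(6-i) for i = 0..4:
  i=0: C(6,0)·!6 = 1·265 = 265
  i=1: C(6,1)·!5 = 6·44 = 264
  i=2: C(6,2)·!4 = 15·9 = 135
  i=3: C(6,3)·!3 = 20·2 = 40
  i=4: C(6,4)·!2 = 15·1 = 15
Total = 719.

719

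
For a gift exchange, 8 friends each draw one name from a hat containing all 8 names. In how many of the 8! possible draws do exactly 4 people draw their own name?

630

Pick the 4 fixed positions: C(8,4) = 70 ways.
The other 4 form a derangement: !4 = 9.
Total: 70 × 9 = 630.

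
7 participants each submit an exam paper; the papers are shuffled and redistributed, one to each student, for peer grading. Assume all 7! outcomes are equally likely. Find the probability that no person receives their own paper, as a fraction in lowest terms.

Favorable outcomes: !7 = 1854.
Total outcomes: 7! = 5040.
Probability = 1854/5040 = 103/280.

103/280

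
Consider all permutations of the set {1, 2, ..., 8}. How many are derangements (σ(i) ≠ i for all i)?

Recurrence: !8 = 7·(!7 + !6).
!8 = 7·(1854 + 265) = 7·2119 = 14833

14833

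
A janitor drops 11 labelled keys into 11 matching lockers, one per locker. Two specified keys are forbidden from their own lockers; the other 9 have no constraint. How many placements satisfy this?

33022080

Let A_j be the event that the j-th constrained one is fixed. By inclusion-exclusion over the 2 events:
Σ_{j=0}^{2} (-1)^j C(2,j)(11-j)!
= C(2,0)·11! - C(2,1)·10! + C(2,2)·9!
= 39916800 - 7257600 + 362880
= 33022080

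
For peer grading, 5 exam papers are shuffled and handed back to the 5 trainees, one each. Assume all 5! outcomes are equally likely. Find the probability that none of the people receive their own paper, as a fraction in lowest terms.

11/30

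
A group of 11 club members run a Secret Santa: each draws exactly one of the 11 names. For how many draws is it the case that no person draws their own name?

Recurrence: !11 = 10·(!10 + !9).
!11 = 10·(1334961 + 133496) = 10·1468457 = 14684570

14684570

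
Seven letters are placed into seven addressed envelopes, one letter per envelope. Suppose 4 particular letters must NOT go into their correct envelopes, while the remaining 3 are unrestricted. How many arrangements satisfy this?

Inclusion-exclusion on the 4 forbidden self-matches:
Σ_{j=0}^{4} (-1)^j C(4,j)(7-j)!
= C(4,0)·7! - C(4,1)·6! + C(4,2)·5! - C(4,3)·4! + C(4,4)·3!
= 5040 - 2880 + 720 - 96 + 6
= 2790

2790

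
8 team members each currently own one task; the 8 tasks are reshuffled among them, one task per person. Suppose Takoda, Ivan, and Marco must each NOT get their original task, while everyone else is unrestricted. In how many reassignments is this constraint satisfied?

27240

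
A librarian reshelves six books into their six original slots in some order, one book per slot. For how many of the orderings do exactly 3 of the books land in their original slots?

40

Choose which 3 of the 6 are fixed: C(6,3) = 20.
The other 3 form a derangement: !3 = 2.
Total: 20 × 2 = 40.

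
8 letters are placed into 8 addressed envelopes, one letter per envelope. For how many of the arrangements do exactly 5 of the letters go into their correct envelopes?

112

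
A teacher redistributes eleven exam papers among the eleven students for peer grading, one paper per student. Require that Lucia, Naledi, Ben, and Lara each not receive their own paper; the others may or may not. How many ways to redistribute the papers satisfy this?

Inclusion-exclusion on the 4 forbidden self-matches:
Σ_{j=0}^{4} (-1)^j C(4,j)(11-j)!
= C(4,0)·11! - C(4,1)·10! + C(4,2)·9! - C(4,3)·8! + C(4,4)·7!
= 39916800 - 14515200 + 2177280 - 161280 + 5040
= 27422640

27422640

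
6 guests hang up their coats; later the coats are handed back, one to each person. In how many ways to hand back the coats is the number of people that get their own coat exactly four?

15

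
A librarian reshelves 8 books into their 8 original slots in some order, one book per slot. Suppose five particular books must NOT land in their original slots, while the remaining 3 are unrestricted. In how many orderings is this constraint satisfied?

21234

Let A_j be the event that the j-th constrained one is fixed. By inclusion-exclusion over the 5 events:
Σ_{j=0}^{5} (-1)^j C(5,j)(8-j)!
= C(5,0)·8! - C(5,1)·7! + C(5,2)·6! - C(5,3)·5! + C(5,4)·4! - C(5,5)·3!
= 40320 - 25200 + 7200 - 1200 + 120 - 6
= 21234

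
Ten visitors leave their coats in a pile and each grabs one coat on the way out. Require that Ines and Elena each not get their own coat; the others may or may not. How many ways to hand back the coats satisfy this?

2943360

Inclusion-exclusion on the 2 forbidden self-matches:
Σ_{j=0}^{2} (-1)^j C(2,j)(10-j)!
= C(2,0)·10! - C(2,1)·9! + C(2,2)·8!
= 3628800 - 725760 + 40320
= 2943360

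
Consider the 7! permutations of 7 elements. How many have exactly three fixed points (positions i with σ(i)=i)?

Choose which 3 of the 7 are fixed: C(7,3) = 35.
The other 4 form a derangement: !4 = 9.
Total: 35 × 9 = 315.

315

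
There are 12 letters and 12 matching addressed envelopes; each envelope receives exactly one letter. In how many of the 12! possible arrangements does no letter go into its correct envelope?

176214841

The subfactorial !12 = [12!/e] (nearest integer).
12! = 479001600, and 479001600/e ≈ 176214840.93, so !12 = 176214841.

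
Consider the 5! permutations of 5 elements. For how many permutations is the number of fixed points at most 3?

# with exactly i fixed is C(5,i)·!(5-i); sum over i=0..3:
  i=0: C(5,0)·!5 = 1·44 = 44
  i=1: C(5,1)·!4 = 5·9 = 45
  i=2: C(5,2)·!3 = 10·2 = 20
  i=3: C(5,3)·!2 = 10·1 = 10
Total = 119.

119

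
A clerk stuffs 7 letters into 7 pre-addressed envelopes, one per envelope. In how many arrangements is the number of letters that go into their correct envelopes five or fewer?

5039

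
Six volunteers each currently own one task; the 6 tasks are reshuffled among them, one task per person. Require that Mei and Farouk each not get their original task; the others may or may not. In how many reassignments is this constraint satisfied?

Let A_j be the event that the j-th constrained one is fixed. By inclusion-exclusion over the 2 events:
Σ_{j=0}^{2} (-1)^j C(2,j)(6-j)!
= C(2,0)·6! - C(2,1)·5! + C(2,2)·4!
= 720 - 240 + 24
= 504

504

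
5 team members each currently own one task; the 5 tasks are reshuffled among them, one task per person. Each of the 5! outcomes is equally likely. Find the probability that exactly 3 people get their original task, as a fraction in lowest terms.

1/12

Favorable outcomes: C(5,3)·!2 = 10·1 = 10.
Total outcomes: 5! = 120.
Probability = 10/120 = 1/12.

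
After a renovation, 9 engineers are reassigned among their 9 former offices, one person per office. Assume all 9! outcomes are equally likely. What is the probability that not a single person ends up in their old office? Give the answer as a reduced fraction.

Favorable outcomes: !9 = 133496.
Total outcomes: 9! = 362880.
Probability = 133496/362880 = 16687/45360.

16687/45360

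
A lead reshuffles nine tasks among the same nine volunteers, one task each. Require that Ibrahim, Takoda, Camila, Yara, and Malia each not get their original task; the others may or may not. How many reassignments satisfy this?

Let A_j be the event that the j-th constrained one is fixed. By inclusion-exclusion over the 5 events:
Σ_{j=0}^{5} (-1)^j C(5,j)(9-j)!
= C(5,0)·9! - C(5,1)·8! + C(5,2)·7! - C(5,3)·6! + C(5,4)·5! - C(5,5)·4!
= 362880 - 201600 + 50400 - 7200 + 600 - 24
= 205056

205056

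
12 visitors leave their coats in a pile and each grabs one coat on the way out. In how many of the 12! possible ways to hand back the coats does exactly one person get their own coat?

176214840

Choose which one of the 12 is fixed: C(12,1) = 12.
The remaining 11 must be deranged: !11 = 14684570.
Total: 12 × 14684570 = 176214840.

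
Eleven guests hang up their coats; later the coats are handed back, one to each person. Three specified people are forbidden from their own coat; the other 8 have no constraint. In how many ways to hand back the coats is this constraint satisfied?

Let A_j be the event that the j-th constrained one is fixed. By inclusion-exclusion over the 3 events:
Σ_{j=0}^{3} (-1)^j C(3,j)(11-j)!
= C(3,0)·11! - C(3,1)·10! + C(3,2)·9! - C(3,3)·8!
= 39916800 - 10886400 + 1088640 - 40320
= 30078720

30078720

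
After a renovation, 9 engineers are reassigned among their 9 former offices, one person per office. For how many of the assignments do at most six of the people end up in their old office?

362843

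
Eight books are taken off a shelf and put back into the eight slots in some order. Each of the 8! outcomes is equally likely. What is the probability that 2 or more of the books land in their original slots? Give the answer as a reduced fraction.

2131/8064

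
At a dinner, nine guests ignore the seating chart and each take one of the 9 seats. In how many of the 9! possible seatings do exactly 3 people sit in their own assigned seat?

22260

Choose which 3 of the 9 are fixed: C(9,3) = 84.
The remaining 6 must be deranged: !6 = 265.
Total: 84 × 265 = 22260.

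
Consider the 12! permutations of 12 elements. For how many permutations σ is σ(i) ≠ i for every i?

176214841

!12 is the nearest integer to 12!/e.
12! = 479001600, and 479001600/e ≈ 176214840.93, so !12 = 176214841.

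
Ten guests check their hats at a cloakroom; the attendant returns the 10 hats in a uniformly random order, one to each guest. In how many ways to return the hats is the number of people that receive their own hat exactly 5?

Choose which 5 of the 10 are fixed: C(10,5) = 252.
The remaining 5 must be deranged: !5 = 44.
Total: 252 × 44 = 11088.

11088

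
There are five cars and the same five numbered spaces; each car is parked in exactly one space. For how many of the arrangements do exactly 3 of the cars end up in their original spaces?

Pick the 3 fixed positions: C(5,3) = 10 ways.
The other 2 form a derangement: !2 = 1.
Total: 10 × 1 = 10.

10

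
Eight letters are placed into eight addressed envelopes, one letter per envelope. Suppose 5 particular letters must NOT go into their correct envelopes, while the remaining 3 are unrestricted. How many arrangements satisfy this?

21234

Inclusion-exclusion on the 5 forbidden self-matches:
Σ_{j=0}^{5} (-1)^j C(5,j)(8-j)!
= C(5,0)·8! - C(5,1)·7! + C(5,2)·6! - C(5,3)·5! + C(5,4)·4! - C(5,5)·3!
= 40320 - 25200 + 7200 - 1200 + 120 - 6
= 21234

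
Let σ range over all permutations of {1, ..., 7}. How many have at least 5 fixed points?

22

# with exactly i fixed is C(7,i)·!(7-i); sum over i=5..7:
  i=5: C(7,5)·!2 = 21·1 = 21
  i=6: C(7,6)·!1 = 7·0 = 0
  i=7: C(7,7)·!0 = 1·1 = 1
Total = 22.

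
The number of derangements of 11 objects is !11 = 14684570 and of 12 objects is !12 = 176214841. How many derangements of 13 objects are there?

2290792932

!13 = (13-1)·(!12 + !11) = 12·(176214841 + 14684570) = 12·190899411 = 2290792932.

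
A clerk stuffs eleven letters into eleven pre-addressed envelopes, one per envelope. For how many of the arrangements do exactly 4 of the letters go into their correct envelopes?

Choose which 4 of the 11 are fixed: C(11,4) = 330.
The remaining 7 must be deranged: !7 = 1854.
Total: 330 × 1854 = 611820.

611820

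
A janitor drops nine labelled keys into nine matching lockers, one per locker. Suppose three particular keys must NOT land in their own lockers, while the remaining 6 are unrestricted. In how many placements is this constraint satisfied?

Let A_j be the event that the j-th constrained one is fixed. By inclusion-exclusion over the 3 events:
Σ_{j=0}^{3} (-1)^j C(3,j)(9-j)!
= C(3,0)·9! - C(3,1)·8! + C(3,2)·7! - C(3,3)·6!
= 362880 - 120960 + 15120 - 720
= 256320

256320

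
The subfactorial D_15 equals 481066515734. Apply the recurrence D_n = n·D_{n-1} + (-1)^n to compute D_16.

D_16 = 16·481066515734 + 1 = 7697064251745.

7697064251745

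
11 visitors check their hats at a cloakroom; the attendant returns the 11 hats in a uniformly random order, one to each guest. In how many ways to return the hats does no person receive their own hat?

14684570

Recurrence: !11 = 10·(!10 + !9).
!11 = 10·(1334961 + 133496) = 10·1468457 = 14684570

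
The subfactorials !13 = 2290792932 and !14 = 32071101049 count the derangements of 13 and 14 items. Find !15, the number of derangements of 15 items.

481066515734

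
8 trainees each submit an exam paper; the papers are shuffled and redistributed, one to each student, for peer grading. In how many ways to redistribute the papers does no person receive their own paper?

14833

!8 = 8! · Σ_{k=0}^{8} (-1)^k/k!
= 8! - 8!/1! + 8!/2! - 8!/3! + 8!/4! - 8!/5! + 8!/6! - 8!/7! + 8!/8!
= 40320 - 40320 + 20160 - 6720 + 1680 - 336 + 56 - 8 + 1
= 14833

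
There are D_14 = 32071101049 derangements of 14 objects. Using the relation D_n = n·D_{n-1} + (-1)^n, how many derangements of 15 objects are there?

481066515734

D_15 = 15·32071101049 - 1 = 481066515734.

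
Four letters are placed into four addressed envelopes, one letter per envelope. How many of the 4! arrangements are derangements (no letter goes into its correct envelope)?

9

!4 = 4! · Σ_{k=0}^{4} (-1)^k/k!
= 4! - 4!/1! + 4!/2! - 4!/3! + 4!/4!
= 24 - 24 + 12 - 4 + 1
= 9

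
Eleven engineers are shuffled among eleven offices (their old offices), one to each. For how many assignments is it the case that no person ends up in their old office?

14684570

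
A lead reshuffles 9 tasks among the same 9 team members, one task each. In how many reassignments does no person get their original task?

The number of derangements of 9 is !9 = Σ_{k=0}^{9} (-1)^k·9!/k!
= 9! - 9!/1! + 9!/2! - 9!/3! + 9!/4! - 9!/5! + 9!/6! - 9!/7! + 9!/8! - 9!/9!
= 362880 - 362880 + 181440 - 60480 + 15120 - 3024 + 504 - 72 + 9 - 1
= 133496

133496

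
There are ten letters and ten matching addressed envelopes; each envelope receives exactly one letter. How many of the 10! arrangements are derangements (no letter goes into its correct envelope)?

1334961

!10 = 10! · Σ_{k=0}^{10} (-1)^k/k!
= 10! - 10!/1! + 10!/2! - 10!/3! + 10!/4! - 10!/5! + 10!/6! - 10!/7! + 10!/8! - 10!/9! + 10!/10!
= 3628800 - 3628800 + 1814400 - 604800 + 151200 - 30240 + 5040 - 720 + 90 - 10 + 1
= 1334961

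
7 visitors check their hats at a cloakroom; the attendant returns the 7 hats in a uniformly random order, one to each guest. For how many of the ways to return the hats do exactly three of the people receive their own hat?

315

Pick the 3 fixed positions: C(7,3) = 35 ways.
The other 4 form a derangement: !4 = 9.
Total: 35 × 9 = 315.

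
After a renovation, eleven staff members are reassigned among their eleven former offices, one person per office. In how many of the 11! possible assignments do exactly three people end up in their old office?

2447445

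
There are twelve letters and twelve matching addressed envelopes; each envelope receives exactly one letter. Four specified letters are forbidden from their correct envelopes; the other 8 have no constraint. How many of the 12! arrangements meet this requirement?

339696000

Inclusion-exclusion on the 4 forbidden self-matches:
Σ_{j=0}^{4} (-1)^j C(4,j)(12-j)!
= C(4,0)·12! - C(4,1)·11! + C(4,2)·10! - C(4,3)·9! + C(4,4)·8!
= 479001600 - 159667200 + 21772800 - 1451520 + 40320
= 339696000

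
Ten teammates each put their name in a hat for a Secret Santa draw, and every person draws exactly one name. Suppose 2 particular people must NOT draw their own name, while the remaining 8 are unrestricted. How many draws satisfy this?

Inclusion-exclusion on the 2 forbidden self-matches:
Σ_{j=0}^{2} (-1)^j C(2,j)(10-j)!
= C(2,0)·10! - C(2,1)·9! + C(2,2)·8!
= 3628800 - 725760 + 40320
= 2943360

2943360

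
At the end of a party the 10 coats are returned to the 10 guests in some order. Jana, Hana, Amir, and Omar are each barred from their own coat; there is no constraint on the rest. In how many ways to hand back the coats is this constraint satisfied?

Let A_j be the event that the j-th constrained one is fixed. By inclusion-exclusion over the 4 events:
Σ_{j=0}^{4} (-1)^j C(4,j)(10-j)!
= C(4,0)·10! - C(4,1)·9! + C(4,2)·8! - C(4,3)·7! + C(4,4)·6!
= 3628800 - 1451520 + 241920 - 20160 + 720
= 2399760

2399760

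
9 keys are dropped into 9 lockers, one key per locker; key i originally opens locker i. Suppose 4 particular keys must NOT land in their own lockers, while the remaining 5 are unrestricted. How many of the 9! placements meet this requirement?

229080

Let A_j be the event that the j-th constrained one is fixed. By inclusion-exclusion over the 4 events:
Σ_{j=0}^{4} (-1)^j C(4,j)(9-j)!
= C(4,0)·9! - C(4,1)·8! + C(4,2)·7! - C(4,3)·6! + C(4,4)·5!
= 362880 - 161280 + 30240 - 2880 + 120
= 229080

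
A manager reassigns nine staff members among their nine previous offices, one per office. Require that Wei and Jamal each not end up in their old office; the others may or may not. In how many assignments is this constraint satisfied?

Let A_j be the event that the j-th constrained one is fixed. By inclusion-exclusion over the 2 events:
Σ_{j=0}^{2} (-1)^j C(2,j)(9-j)!
= C(2,0)·9! - C(2,1)·8! + C(2,2)·7!
= 362880 - 80640 + 5040
= 287280

287280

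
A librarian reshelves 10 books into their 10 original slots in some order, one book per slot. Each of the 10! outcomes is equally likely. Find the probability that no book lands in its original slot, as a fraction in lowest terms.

16481/44800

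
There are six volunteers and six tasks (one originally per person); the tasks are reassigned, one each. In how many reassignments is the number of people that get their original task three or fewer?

704

Sum C(6,i)·!(6-i) for i = 0..3:
  i=0: C(6,0)·!6 = 1·265 = 265
  i=1: C(6,1)·!5 = 6·44 = 264
  i=2: C(6,2)·!4 = 15·9 = 135
  i=3: C(6,3)·!3 = 20·2 = 40
Total = 704.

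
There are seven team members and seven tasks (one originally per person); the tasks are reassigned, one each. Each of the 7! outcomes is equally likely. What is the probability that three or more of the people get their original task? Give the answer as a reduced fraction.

407/5040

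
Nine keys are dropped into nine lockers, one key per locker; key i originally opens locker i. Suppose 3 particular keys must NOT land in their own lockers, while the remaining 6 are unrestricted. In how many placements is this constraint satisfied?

Let A_j be the event that the j-th constrained one is fixed. By inclusion-exclusion over the 3 events:
Σ_{j=0}^{3} (-1)^j C(3,j)(9-j)!
= C(3,0)·9! - C(3,1)·8! + C(3,2)·7! - C(3,3)·6!
= 362880 - 120960 + 15120 - 720
= 256320

256320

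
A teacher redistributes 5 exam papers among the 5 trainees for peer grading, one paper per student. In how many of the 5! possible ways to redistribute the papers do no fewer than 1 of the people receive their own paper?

Sum C(5,i)·!(5-i) for i = 1..5:
  i=1: C(5,1)·!4 = 5·9 = 45
  i=2: C(5,2)·!3 = 10·2 = 20
  i=3: C(5,3)·!2 = 10·1 = 10
  i=4: C(5,4)·!1 = 5·0 = 0
  i=5: C(5,5)·!0 = 1·1 = 1
Total = 76.

76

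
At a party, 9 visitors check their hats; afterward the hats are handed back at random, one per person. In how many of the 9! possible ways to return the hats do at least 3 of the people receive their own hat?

29143

# with exactly i fixed is C(9,i)·!(9-i); sum over i=3..9:
  i=3: C(9,3)·!6 = 84·265 = 22260
  i=4: C(9,4)·!5 = 126·44 = 5544
  i=5: C(9,5)·!4 = 126·9 = 1134
  i=6: C(9,6)·!3 = 84·2 = 168
  i=7: C(9,7)·!2 = 36·1 = 36
  i=8: C(9,8)·!1 = 9·0 = 0
  i=9: C(9,9)·!0 = 1·1 = 1
Total = 29143.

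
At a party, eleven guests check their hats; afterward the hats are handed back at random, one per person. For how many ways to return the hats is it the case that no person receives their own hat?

14684570

By inclusion-exclusion, !11 = Σ (-1)^k · 11!/k! for k=0..11
= 11! - 11!/1! + 11!/2! - 11!/3! + 11!/4! - 11!/5! + 11!/6! - 11!/7! + 11!/8! - 11!/9! + 11!/10! - 11!/11!
= 39916800 - 39916800 + 19958400 - 6652800 + 1663200 - 332640 + 55440 - 7920 + 990 - 110 + 11 - 1
= 14684570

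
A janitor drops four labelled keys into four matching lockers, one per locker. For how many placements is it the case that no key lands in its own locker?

9

The subfactorial !4 = [4!/e] (nearest integer).
4! = 24, and 24/e ≈ 8.83, so !4 = 9.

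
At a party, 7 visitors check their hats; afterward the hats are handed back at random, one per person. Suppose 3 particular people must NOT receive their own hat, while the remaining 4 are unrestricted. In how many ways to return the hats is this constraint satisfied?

3216

Inclusion-exclusion on the 3 forbidden self-matches:
Σ_{j=0}^{3} (-1)^j C(3,j)(7-j)!
= C(3,0)·7! - C(3,1)·6! + C(3,2)·5! - C(3,3)·4!
= 5040 - 2160 + 360 - 24
= 3216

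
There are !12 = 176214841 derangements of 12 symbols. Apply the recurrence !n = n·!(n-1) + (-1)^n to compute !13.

2290792932

!13 = 13·176214841 - 1 = 2290792932.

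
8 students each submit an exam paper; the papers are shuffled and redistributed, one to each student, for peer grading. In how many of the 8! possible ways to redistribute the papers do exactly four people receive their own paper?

630

Pick the 4 fixed positions: C(8,4) = 70 ways.
The other 4 form a derangement: !4 = 9.
Total: 70 × 9 = 630.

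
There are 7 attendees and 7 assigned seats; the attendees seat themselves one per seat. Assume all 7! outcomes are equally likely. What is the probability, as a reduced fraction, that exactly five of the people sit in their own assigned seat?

Favorable outcomes: C(7,5)·!2 = 21·1 = 21.
Total outcomes: 7! = 5040.
Probability = 21/5040 = 1/240.

1/240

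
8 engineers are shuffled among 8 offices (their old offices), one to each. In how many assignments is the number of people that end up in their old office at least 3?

3235

# with exactly i fixed is C(8,i)·!(8-i); sum over i=3..8:
  i=3: C(8,3)·!5 = 56·44 = 2464
  i=4: C(8,4)·!4 = 70·9 = 630
  i=5: C(8,5)·!3 = 56·2 = 112
  i=6: C(8,6)·!2 = 28·1 = 28
  i=7: C(8,7)·!1 = 8·0 = 0
  i=8: C(8,8)·!0 = 1·1 = 1
Total = 3235.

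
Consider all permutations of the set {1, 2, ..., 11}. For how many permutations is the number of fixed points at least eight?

# with exactly i fixed is C(11,i)·!(11-i); sum over i=8..11:
  i=8: C(11,8)·!3 = 165·2 = 330
  i=9: C(11,9)·!2 = 55·1 = 55
  i=10: C(11,10)·!1 = 11·0 = 0
  i=11: C(11,11)·!0 = 1·1 = 1
Total = 386.

386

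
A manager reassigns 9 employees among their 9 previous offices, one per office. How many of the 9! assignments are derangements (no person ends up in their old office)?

By inclusion-exclusion, !9 = Σ (-1)^k · 9!/k! for k=0..9
= 9! - 9!/1! + 9!/2! - 9!/3! + 9!/4! - 9!/5! + 9!/6! - 9!/7! + 9!/8! - 9!/9!
= 362880 - 362880 + 181440 - 60480 + 15120 - 3024 + 504 - 72 + 9 - 1
= 133496

133496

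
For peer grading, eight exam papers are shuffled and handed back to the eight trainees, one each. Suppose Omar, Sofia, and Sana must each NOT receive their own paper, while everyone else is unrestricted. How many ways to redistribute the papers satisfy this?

Inclusion-exclusion on the 3 forbidden self-matches:
Σ_{j=0}^{3} (-1)^j C(3,j)(8-j)!
= C(3,0)·8! - C(3,1)·7! + C(3,2)·6! - C(3,3)·5!
= 40320 - 15120 + 2160 - 120
= 27240

27240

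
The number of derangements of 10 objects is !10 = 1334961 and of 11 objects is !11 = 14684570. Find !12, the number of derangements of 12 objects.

176214841

!12 = (12-1)·(!11 + !10) = 11·(14684570 + 1334961) = 11·16019531 = 176214841.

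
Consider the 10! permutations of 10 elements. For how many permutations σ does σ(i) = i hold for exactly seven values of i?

Choose which 7 of the 10 are fixed: C(10,7) = 120.
The remaining 3 must be deranged: !3 = 2.
Total: 120 × 2 = 240.

240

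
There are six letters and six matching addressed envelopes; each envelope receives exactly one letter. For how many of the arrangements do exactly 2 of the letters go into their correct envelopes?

135

Pick the 2 fixed positions: C(6,2) = 15 ways.
The other 4 form a derangement: !4 = 9.
Total: 15 × 9 = 135.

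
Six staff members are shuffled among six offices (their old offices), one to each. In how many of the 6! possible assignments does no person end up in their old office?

!6 is the nearest integer to 6!/e.
6! = 720, and 720/e ≈ 264.87, so !6 = 265.

265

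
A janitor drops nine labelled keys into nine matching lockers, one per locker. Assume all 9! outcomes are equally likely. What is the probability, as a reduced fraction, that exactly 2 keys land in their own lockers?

Favorable outcomes: C(9,2)·!7 = 36·1854 = 66744.
Total outcomes: 9! = 362880.
Probability = 66744/362880 = 103/560.

103/560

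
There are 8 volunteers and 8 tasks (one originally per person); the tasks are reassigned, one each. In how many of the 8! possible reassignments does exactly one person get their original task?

14832

Pick the single fixed position: C(8,1) = 8 ways.
The remaining 7 must be deranged: !7 = 1854.
Total: 8 × 1854 = 14832.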